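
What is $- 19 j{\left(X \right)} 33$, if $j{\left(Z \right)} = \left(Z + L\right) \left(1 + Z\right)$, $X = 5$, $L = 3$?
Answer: $-30096$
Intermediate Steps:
$j{\left(Z \right)} = \left(1 + Z\right) \left(3 + Z\right)$ ($j{\left(Z \right)} = \left(Z + 3\right) \left(1 + Z\right) = \left(3 + Z\right) \left(1 + Z\right) = \left(1 + Z\right) \left(3 + Z\right)$)
$- 19 j{\left(X \right)} 33 = - 19 \left(3 + 5^{2} + 4 \cdot 5\right) 33 = - 19 \left(3 + 25 + 20\right) 33 = \left(-19\right) 48 \cdot 33 = \left(-912\right) 33 = -30096$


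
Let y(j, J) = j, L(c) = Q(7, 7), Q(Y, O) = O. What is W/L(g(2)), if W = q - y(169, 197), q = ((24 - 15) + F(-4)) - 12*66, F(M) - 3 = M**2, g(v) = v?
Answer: -933/7 ≈ -133.29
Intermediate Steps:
L(c) = 7
F(M) = 3 + M**2
q = -764 (q = ((24 - 15) + (3 + (-4)**2)) - 12*66 = (9 + (3 + 16)) - 792 = (9 + 19) - 792 = 28 - 792 = -764)
W = -933 (W = -764 - 1*169 = -764 - 169 = -933)
W/L(g(2)) = -933/7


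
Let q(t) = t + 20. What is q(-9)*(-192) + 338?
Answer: -1774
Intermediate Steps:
q(t) = 20 + t
q(-9)*(-192) + 338 = (20 - 9)*(-192) + 338 = 11*(-192) + 338 = -2112 + 338 = -1774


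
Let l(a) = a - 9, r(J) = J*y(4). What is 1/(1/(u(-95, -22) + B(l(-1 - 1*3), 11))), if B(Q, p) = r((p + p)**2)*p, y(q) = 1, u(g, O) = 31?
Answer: 5355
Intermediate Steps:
r(J) = J (r(J) = J*1 = J)
l(a) = -9 + a
B(Q, p) = 4*p**3 (B(Q, p) = (p + p)**2*p = (2*p)**2*p = (4*p**2)*p = 4*p**3)
1/(1/(u(-95, -22) + B(l(-1 - 1*3), 11))) = 1/(1/(31 + 4*11**3)) = 1/(1/(31 + 4*1331)) = 1/(1/(31 + 5324)) = 1/(1/5355) = 5355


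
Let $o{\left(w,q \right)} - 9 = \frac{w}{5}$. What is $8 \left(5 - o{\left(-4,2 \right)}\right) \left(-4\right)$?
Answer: $\frac{512}{5} \approx 102.4$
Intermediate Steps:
$o{\left(w,q \right)} = 9 + \frac{w}{5}$
$8 \left(5 - o{\left(-4,2 \right)}\right) \left(-4\right) = 8 \left(5 - \left(9 + \frac{1}{5} \left(-4\right)\right)\right) \left(-4\right) = 8 \left(5 - \left(9 - \frac{4}{5}\right)\right) \left(-4\right) = 8 \left(5 - \frac{41}{5}\right) \left(-4\right) = 8 \left(- \frac{16}{5}\right) \left(-4\right) = \left(- \frac{128}{5}\right) \left(-4\right) = \frac{512}{5}$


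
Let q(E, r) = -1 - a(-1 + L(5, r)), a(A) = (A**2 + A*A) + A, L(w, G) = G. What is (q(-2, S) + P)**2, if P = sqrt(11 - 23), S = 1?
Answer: (1 - 2*I*sqrt(3))**2 ≈ -11.0 - 6.9282*I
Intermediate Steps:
P = 2*I*sqrt(3) (P = sqrt(-12) = 2*I*sqrt(3) ≈ 3.4641*I)
a(A) = A + 2*A**2 (a(A) = (A**2 + A**2) + A = 2*A**2 + A = A + 2*A**2)
q(E, r) = -1 - (-1 + r)*(-1 + 2*r) (q(E, r) = -1 - (-1 + r)*(1 + 2*(-1 + r)) = -1 - (-1 + r)*(1 + (-2 + 2*r)) = -1 - (-1 + r)*(-1 + 2*r))
(q(-2, S) + P)**2 = ((-2 - 2*1**2 + 3*1) + 2*I*sqrt(3))**2 = ((-2 - 2*1 + 3) + 2*I*sqrt(3))**2 = ((-2 - 2 + 3) + 2*I*sqrt(3))**2 = (-1 + 2*I*sqrt(3))**2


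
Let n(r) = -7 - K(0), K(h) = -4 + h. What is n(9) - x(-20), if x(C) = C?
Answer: 17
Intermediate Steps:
n(r) = -3 (n(r) = -7 - (-4 + 0) = -7 - 1*(-4) = -7 + 4 = -3)
n(9) - x(-20) = -3 - 1*(-20) = -3 + 20 = 17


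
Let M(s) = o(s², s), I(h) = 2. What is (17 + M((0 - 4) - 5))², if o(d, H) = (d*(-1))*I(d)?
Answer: 21025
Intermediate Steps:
o(d, H) = -2*d (o(d, H) = (d*(-1))*2 = -d*2 = -2*d)
M(s) = -2*s²
(17 + M((0 - 4) - 5))² = (17 - 2*((0 - 4) - 5)²)² = (17 - 2*(-4 - 5)²)² = (17 - 2*(-9)²)² = (17 - 2*81)² = (17 - 162)² = (-145)² = 21025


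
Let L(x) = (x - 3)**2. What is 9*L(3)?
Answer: 0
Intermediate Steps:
L(x) = (-3 + x)**2
9*L(3) = 9*(-3 + 3)**2 = 9*0**2 = 9*0 = 0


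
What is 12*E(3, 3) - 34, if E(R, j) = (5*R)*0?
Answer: -34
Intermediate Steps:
E(R, j) = 0
12*E(3, 3) - 34 = 12*0 - 34 = 0 - 34 = -34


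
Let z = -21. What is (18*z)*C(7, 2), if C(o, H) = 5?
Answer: -1890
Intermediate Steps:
(18*z)*C(7, 2) = (18*(-21))*5 = -378*5 = -1890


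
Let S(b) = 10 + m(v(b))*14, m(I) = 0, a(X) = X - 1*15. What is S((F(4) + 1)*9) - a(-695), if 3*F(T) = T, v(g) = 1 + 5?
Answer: 720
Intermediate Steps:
a(X) = -15 + X (a(X) = X - 15 = -15 + X)
v(g) = 6
F(T) = T/3
S(b) = 10 (S(b) = 10 + 0*14 = 10 + 0 = 10)
S((F(4) + 1)*9) - a(-695) = 10 - (-15 - 695) = 10 - 1*(-710) = 10 + 710 = 720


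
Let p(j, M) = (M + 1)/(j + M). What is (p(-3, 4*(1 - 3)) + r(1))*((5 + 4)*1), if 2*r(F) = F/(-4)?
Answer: 405/88 ≈ 4.6023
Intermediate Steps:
r(F) = -F/8 (r(F) = (F/(-4))/2 = (F*(-¼))/2 = (-F/4)/2 = -F/8)
p(j, M) = (1 + M)/(M + j)
(p(-3, 4*(1 - 3)) + r(1))*((5 + 4)*1) = ((1 + 4*(1 - 3))/(4*(1 - 3) - 3) - ⅛*1)*((5 + 4)*1) = ((1 + 4*(-2))/(4*(-2) - 3) - ⅛)*(9*1) = ((1 - 8)/(-8 - 3) - ⅛)*9 = (-7/(-11) - ⅛)*9 = (-1/11*(-7) - ⅛)*9 = (7/11 - ⅛)*9 = (45/88)*9 = 405/88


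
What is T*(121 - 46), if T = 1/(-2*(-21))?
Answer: 25/14 ≈ 1.7857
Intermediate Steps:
T = 1/42 ≈ 0.023810
T*(121 - 46) = (121 - 46)/42 = (1/42)*75 = 25/14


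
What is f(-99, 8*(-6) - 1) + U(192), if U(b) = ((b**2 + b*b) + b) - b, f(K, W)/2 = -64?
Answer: 73600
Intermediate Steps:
f(K, W) = -128 (f(K, W) = 2*(-64) = -128)
U(b) = 2*b**2 (U(b) = ((b**2 + b**2) + b) - b = (2*b**2 + b) - b = (b + 2*b**2) - b = 2*b**2)
f(-99, 8*(-6) - 1) + U(192) = -128 + 2*192**2 = -128 + 2*36864 = -128 + 73728 = 73600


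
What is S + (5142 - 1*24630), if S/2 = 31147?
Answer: 42806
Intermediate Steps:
S = 62294 (S = 2*31147 = 62294)
S + (5142 - 1*24630) = 62294 + (5142 - 1*24630) = 62294 + (5142 - 24630) = 62294 - 19488 = 42806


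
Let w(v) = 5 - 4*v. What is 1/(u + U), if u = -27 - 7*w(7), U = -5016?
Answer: -1/4882 ≈ -0.00020483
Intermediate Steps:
u = 134 (u = -27 - 7*(5 - 4*7) = -27 - 7*(5 - 28) = -27 - 7*(-23) = -27 + 161 = 134)
1/(u + U) = 1/(134 - 5016) = 1/(-4882) = -1/4882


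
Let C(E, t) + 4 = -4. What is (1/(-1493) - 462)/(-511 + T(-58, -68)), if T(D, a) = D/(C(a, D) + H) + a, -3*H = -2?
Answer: 7587437/9379026 ≈ 0.80898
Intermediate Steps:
H = ⅔ (H = -⅓*(-2) = ⅔ ≈ 0.66667)
C(E, t) = -8 (C(E, t) = -4 - 4 = -8)
T(D, a) = a - 3*D/22 (T(D, a) = D/(-8 + ⅔) + a = D/(-22/3) + a = -3*D/22 + a = a - 3*D/22)
(1/(-1493) - 462)/(-511 + T(-58, -68)) = (1/(-1493) - 462)/(-511 + (-68 - 3/22*(-58))) = (-1/1493 - 462)/(-511 + (-68 + 87/11)) = -689767/(1493*(-511 - 661/11)) = -689767/(1493*(-6282/11)) = -689767/1493*(-11/6282) = 7587437/9379026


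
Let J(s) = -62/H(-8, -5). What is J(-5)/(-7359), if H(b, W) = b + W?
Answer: -62/95667 ≈ -0.00064808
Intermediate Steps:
H(b, W) = W + b
J(s) = 62/13 (J(s) = -62/(-5 - 8) = -62/(-13) = -62*(-1/13) = 62/13)
J(-5)/(-7359) = (62/13)/(-7359) = (62/13)*(-1/7359) = -62/95667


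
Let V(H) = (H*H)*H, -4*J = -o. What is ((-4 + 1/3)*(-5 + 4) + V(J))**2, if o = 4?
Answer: 196/9 ≈ 21.778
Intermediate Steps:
J = 1 (J = -(-1)*4/4 = -1/4*(-4) = 1)
V(H) = H**3 (V(H) = H**2*H = H**3)
((-4 + 1/3)*(-5 + 4) + V(J))**2 = ((-4 + 1/3)*(-5 + 4) + 1**3)**2 = ((-4 + 1/3)*(-1) + 1)**2 = (-11/3*(-1) + 1)**2 = (11/3 + 1)**2 = (14/3)**2 = 196/9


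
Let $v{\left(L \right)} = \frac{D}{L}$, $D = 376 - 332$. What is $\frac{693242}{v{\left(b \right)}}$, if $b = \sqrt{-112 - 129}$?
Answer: $\frac{31511 i \sqrt{241}}{2} \approx 2.4459 \cdot 10^{5} i$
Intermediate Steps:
$b = i \sqrt{241}$ ($b = \sqrt{-241} = i \sqrt{241} \approx 15.524 i$)
$D = 44$
$v{\left(L \right)} = \frac{44}{L}$
$\frac{693242}{v{\left(b \right)}} = \frac{693242}{44 \frac{1}{i \sqrt{241}}} = \frac{693242}{44 \left(- \frac{i \sqrt{241}}{241}\right)} = \frac{693242}{\left(- \frac{44}{241}\right) i \sqrt{241}} = 693242 \frac{i \sqrt{241}}{44} = \frac{31511 i \sqrt{241}}{2}$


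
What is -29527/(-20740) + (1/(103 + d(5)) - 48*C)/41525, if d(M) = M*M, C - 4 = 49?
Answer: 7509416173/5511862400 ≈ 1.3624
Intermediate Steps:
C = 53 (C = 4 + 49 = 53)
d(M) = M²
-29527/(-20740) + (1/(103 + d(5)) - 48*C)/41525 = -29527/(-20740) + (1/(103 + 5²) - 48*53)/41525 = -29527*(-1/20740) + (1/(103 + 25) - 2544)*(1/41525) = 29527/20740 + (1/128 - 2544)*(1/41525) = 29527/20740 - 325631/128*1/41525 = 29527/20740 - 325631/5315200 = 7509416173/5511862400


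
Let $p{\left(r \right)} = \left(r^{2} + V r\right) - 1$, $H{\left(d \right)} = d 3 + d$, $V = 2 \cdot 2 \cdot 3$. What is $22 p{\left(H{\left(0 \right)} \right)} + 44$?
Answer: $22$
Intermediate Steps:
$V = 12$ ($V = 4 \cdot 3 = 12$)
$H{\left(d \right)} = 4 d$ ($H{\left(d \right)} = 3 d + d = 4 d$)
$p{\left(r \right)} = -1 + r^{2} + 12 r$ ($p{\left(r \right)} = \left(r^{2} + 12 r\right) - 1 = -1 + r^{2} + 12 r$)
$22 p{\left(H{\left(0 \right)} \right)} + 44 = 22 \left(-1 + \left(4 \cdot 0\right)^{2} + 12 \cdot 4 \cdot 0\right) + 44 = 22 \left(-1 + 0^{2} + 12 \cdot 0\right) + 44 = 22 \left(-1 + 0 + 0\right) + 44 = 22 \left(-1\right) + 44 = -22 + 44 = 22$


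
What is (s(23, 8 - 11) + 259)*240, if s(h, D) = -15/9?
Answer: 61760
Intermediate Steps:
s(h, D) = -5/3 (s(h, D) = -15*1/9 = -5/3)
(s(23, 8 - 11) + 259)*240 = (-5/3 + 259)*240 = (772/3)*240 = 61760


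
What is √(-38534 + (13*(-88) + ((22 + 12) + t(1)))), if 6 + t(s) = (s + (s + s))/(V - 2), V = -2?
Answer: I*√158603/2 ≈ 199.13*I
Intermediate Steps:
t(s) = -6 - 3*s/4 (t(s) = -6 + (s + (s + s))/(-2 - 2) = -6 + (s + 2*s)/(-4) = -6 + (3*s)*(-¼) = -6 - 3*s/4)
√(-38534 + (13*(-88) + ((22 + 12) + t(1)))) = √(-38534 + (13*(-88) + ((22 + 12) + (-6 - ¾*1)))) = √(-38534 + (-1144 + (34 + (-6 - ¾)))) = √(-38534 + (-1144 + (34 - 27/4))) = √(-38534 + (-1144 + 109/4)) = √(-38534 - 4467/4) = √(-158603/4) = I*√158603/2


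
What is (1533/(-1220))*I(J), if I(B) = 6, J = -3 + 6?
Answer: -4599/610 ≈ -7.5393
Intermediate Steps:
J = 3
(1533/(-1220))*I(J) = (1533/(-1220))*6 = (1533*(-1/1220))*6 = -1533/1220*6 = -4599/610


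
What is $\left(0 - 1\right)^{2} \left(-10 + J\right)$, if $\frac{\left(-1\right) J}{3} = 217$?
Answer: $-661$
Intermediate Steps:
$J = -651$ ($J = \left(-3\right) 217 = -651$)
$\left(0 - 1\right)^{2} \left(-10 + J\right) = \left(0 - 1\right)^{2} \left(-10 - 651\right) = \left(-1\right)^{2} \left(-661\right) = 1 \left(-661\right) = -661$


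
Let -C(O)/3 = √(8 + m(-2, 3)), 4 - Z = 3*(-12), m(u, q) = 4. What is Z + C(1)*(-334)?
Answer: 40 + 2004*√3 ≈ 3511.0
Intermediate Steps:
Z = 40 (Z = 4 - 3*(-12) = 4 - 1*(-36) = 4 + 36 = 40)
C(O) = -6*√3 (C(O) = -3*√(8 + 4) = -6*√3)
Z + C(1)*(-334) = 40 - 6*√3*(-334) = 40 + 2004*√3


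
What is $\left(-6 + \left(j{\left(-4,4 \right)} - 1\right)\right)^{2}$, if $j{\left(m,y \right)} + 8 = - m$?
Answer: $121$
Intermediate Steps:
$j{\left(m,y \right)} = -8 - m$
$\left(-6 + \left(j{\left(-4,4 \right)} - 1\right)\right)^{2} = \left(-6 - 5\right)^{2} = \left(-11\right)^{2} = 121$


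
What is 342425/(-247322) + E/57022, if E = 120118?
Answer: 5091032823/7051397542 ≈ 0.72199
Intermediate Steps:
342425/(-247322) + E/57022 = 342425/(-247322) + 120118/57022 = 342425*(-1/247322) + 120118*(1/57022) = -342425/247322 + 60059/28511 = 5091032823/7051397542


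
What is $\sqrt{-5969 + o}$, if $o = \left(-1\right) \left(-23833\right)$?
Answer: $2 \sqrt{4466} \approx 133.66$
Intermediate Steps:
$o = 23833$
$\sqrt{-5969 + o} = \sqrt{-5969 + 23833} = \sqrt{17864} = 2 \sqrt{4466}$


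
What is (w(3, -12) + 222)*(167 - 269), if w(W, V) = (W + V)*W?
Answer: -19890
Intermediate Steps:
w(W, V) = W*(V + W) (w(W, V) = (V + W)*W = W*(V + W))
(w(3, -12) + 222)*(167 - 269) = (3*(-12 + 3) + 222)*(167 - 269) = (3*(-9) + 222)*(-102) = (-27 + 222)*(-102) = 195*(-102) = -19890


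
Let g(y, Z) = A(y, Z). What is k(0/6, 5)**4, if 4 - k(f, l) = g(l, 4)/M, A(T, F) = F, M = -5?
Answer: 331776/625 ≈ 530.84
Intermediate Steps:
g(y, Z) = Z
k(f, l) = 24/5 (k(f, l) = 4 - 4/(-5) = 4 - 4*(-1)/5 = 4 - 1*(-4/5) = 4 + 4/5 = 24/5)
k(0/6, 5)**4 = (24/5)**4 = 331776/625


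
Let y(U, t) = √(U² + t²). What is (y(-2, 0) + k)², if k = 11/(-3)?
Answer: 25/9 ≈ 2.7778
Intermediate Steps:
k = -11/3 (k = 11*(-⅓) = -11/3 ≈ -3.6667)
(y(-2, 0) + k)² = (√((-2)² + 0²) - 11/3)² = (√(4 + 0) - 11/3)² = (√4 - 11/3)² = (2 - 11/3)² = (-5/3)² = 25/9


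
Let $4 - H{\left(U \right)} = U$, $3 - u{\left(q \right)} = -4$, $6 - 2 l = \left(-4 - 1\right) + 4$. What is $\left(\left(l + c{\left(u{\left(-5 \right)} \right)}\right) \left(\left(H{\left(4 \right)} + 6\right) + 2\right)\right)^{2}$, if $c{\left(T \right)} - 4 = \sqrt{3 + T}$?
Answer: $4240 + 960 \sqrt{10} \approx 7275.8$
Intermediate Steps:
$l = \frac{7}{2}$ ($l = 3 - \frac{\left(-4 - 1\right) + 4}{2} = 3 - \frac{-5 + 4}{2} = 3 - - \frac{1}{2} = 3 + \frac{1}{2} = \frac{7}{2} \approx 3.5$)
$u{\left(q \right)} = 7$ ($u{\left(q \right)} = 3 - -4 = 3 + 4 = 7$)
$H{\left(U \right)} = 4 - U$
$c{\left(T \right)} = 4 + \sqrt{3 + T}$
$\left(\left(l + c{\left(u{\left(-5 \right)} \right)}\right) \left(\left(H{\left(4 \right)} + 6\right) + 2\right)\right)^{2} = \left(\left(\frac{7}{2} + \left(4 + \sqrt{3 + 7}\right)\right) \left(\left(\left(4 - 4\right) + 6\right) + 2\right)\right)^{2} = \left(\left(\frac{7}{2} + \left(4 + \sqrt{10}\right)\right) \left(\left(\left(4 - 4\right) + 6\right) + 2\right)\right)^{2} = \left(\left(\frac{15}{2} + \sqrt{10}\right) \left(\left(0 + 6\right) + 2\right)\right)^{2} = \left(\left(\frac{15}{2} + \sqrt{10}\right) \left(6 + 2\right)\right)^{2} = \left(\left(\frac{15}{2} + \sqrt{10}\right) 8\right)^{2} = \left(60 + 8 \sqrt{10}\right)^{2}$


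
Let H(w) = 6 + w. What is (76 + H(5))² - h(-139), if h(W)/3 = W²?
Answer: -50394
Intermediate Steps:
h(W) = 3*W²
(76 + H(5))² - h(-139) = (76 + (6 + 5))² - 3*(-139)² = (76 + 11)² - 3*19321 = 87² - 1*57963 = 7569 - 57963 = -50394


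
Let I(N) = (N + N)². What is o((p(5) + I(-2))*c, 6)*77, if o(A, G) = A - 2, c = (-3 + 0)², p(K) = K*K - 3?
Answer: 26180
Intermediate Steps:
p(K) = -3 + K² (p(K) = K² - 3 = -3 + K²)
I(N) = 4*N² (I(N) = (2*N)² = 4*N²)
c = 9 (c = (-3)² = 9)
o(A, G) = -2 + A
o((p(5) + I(-2))*c, 6)*77 = (-2 + ((-3 + 5²) + 4*(-2)²)*9)*77 = (-2 + ((-3 + 25) + 4*4)*9)*77 = (-2 + (22 + 16)*9)*77 = (-2 + 38*9)*77 = (-2 + 342)*77 = 340*77 = 26180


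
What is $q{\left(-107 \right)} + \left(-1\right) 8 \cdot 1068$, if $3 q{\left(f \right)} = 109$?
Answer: $- \frac{25523}{3} \approx -8507.7$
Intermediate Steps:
$q{\left(f \right)} = \frac{109}{3}$ ($q{\left(f \right)} = \frac{1}{3} \cdot 109 = \frac{109}{3}$)
$q{\left(-107 \right)} + \left(-1\right) 8 \cdot 1068 = \frac{109}{3} + \left(-1\right) 8 \cdot 1068 = \frac{109}{3} - 8544 = - \frac{25523}{3}$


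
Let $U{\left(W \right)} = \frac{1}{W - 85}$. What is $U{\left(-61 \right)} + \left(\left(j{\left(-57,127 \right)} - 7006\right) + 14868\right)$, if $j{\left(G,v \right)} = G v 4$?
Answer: $- \frac{3079725}{146} \approx -21094.0$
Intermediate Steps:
$U{\left(W \right)} = \frac{1}{-85 + W}$
$j{\left(G,v \right)} = 4 G v$
$U{\left(-61 \right)} + \left(\left(j{\left(-57,127 \right)} - 7006\right) + 14868\right) = \frac{1}{-85 - 61} + \left(\left(4 \left(-57\right) 127 - 7006\right) + 14868\right) = \frac{1}{-146} + \left(\left(-28956 - 7006\right) + 14868\right) = - \frac{1}{146} + \left(-35962 + 14868\right) = - \frac{1}{146} - 21094 = - \frac{3079725}{146}$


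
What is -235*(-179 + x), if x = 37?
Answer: 33370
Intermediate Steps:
-235*(-179 + x) = -235*(-179 + 37) = -235*(-142) = 33370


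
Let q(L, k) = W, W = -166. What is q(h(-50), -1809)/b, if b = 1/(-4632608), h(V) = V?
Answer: 769012928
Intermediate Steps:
b = -1/4632608 ≈ -2.1586e-7
q(L, k) = -166
q(h(-50), -1809)/b = -166/(-1/4632608) = -166*(-4632608) = 769012928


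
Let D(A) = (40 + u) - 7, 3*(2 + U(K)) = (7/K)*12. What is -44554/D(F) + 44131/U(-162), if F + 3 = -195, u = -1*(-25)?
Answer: -107584471/5104 ≈ -21078.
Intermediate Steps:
u = 25
U(K) = -2 + 28/K (U(K) = -2 + ((7/K)*12)/3 = -2 + (84/K)/3 = -2 + 28/K)
F = -198 (F = -3 - 195 = -198)
D(A) = 58 (D(A) = (40 + 25) - 7 = 65 - 7 = 58)
-44554/D(F) + 44131/U(-162) = -44554/58 + 44131/(-2 + 28/(-162)) = -44554*1/58 + 44131/(-2 + 28*(-1/162)) = -22277/29 + 44131/(-2 - 14/81) = -22277/29 + 44131/(-176/81) = -22277/29 + 44131*(-81/176) = -22277/29 - 3574611/176 = -107584471/5104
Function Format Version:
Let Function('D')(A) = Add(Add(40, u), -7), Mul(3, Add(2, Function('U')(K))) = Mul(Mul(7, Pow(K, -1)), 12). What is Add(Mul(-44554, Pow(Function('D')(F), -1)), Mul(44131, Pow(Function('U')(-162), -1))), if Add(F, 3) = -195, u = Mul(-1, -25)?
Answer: Rational(-107584471, 5104) ≈ -21078.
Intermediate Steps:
u = 25
Function('U')(K) = Add(-2, Mul(28, Pow(K, -1))) (Function('U')(K) = Add(-2, Mul(Rational(1, 3), Mul(Mul(7, Pow(K, -1)), 12))) = Add(-2, Mul(Rational(1, 3), Mul(84, Pow(K, -1)))) = Add(-2, Mul(28, Pow(K, -1))))
F = -198 (F = Add(-3, -195) = -198)
Function('D')(A) = 58 (Function('D')(A) = Add(Add(40, 25), -7) = Add(65, -7) = 58)
Add(Mul(-44554, Pow(Function('D')(F), -1)), Mul(44131, Pow(Function('U')(-162), -1))) = Add(Mul(-44554, Pow(58, -1)), Mul(44131, Pow(Add(-2, Mul(28, Pow(-162, -1))), -1))) = Add(Mul(-44554, Rational(1, 58)), Mul(44131, Pow(Add(-2, Mul(28, Rational(-1, 162))), -1))) = Add(Rational(-22277, 29), Mul(44131, Pow(Add(-2, Rational(-14, 81)), -1))) = Add(Rational(-22277, 29), Mul(44131, Pow(Rational(-176, 81), -1))) = Add(Rational(-22277, 29), Mul(44131, Rational(-81, 176))) = Add(Rational(-22277, 29), Rational(-3574611, 176)) = Rational(-107584471, 5104)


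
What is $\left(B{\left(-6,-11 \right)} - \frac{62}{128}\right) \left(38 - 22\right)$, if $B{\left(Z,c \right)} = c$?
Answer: $- \frac{735}{4} \approx -183.75$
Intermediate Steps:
$\left(B{\left(-6,-11 \right)} - \frac{62}{128}\right) \left(38 - 22\right) = \left(-11 - \frac{62}{128}\right) \left(38 - 22\right) = \left(-11 - \frac{31}{64}\right) \left(38 - 22\right) = \left(-11 - \frac{31}{64}\right) 16 = \left(- \frac{735}{64}\right) 16 = - \frac{735}{4}$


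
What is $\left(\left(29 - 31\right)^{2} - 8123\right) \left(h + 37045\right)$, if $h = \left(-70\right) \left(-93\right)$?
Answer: $-353623045$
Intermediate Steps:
$h = 6510$
$\left(\left(29 - 31\right)^{2} - 8123\right) \left(h + 37045\right) = \left(\left(29 - 31\right)^{2} - 8123\right) \left(6510 + 37045\right) = \left(\left(-2\right)^{2} - 8123\right) 43555 = \left(4 - 8123\right) 43555 = \left(-8119\right) 43555 = -353623045$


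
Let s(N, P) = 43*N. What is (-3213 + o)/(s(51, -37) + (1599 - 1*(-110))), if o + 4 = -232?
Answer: -3449/3902 ≈ -0.88391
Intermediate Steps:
o = -236 (o = -4 - 232 = -236)
(-3213 + o)/(s(51, -37) + (1599 - 1*(-110))) = (-3213 - 236)/(43*51 + (1599 - 1*(-110))) = -3449/(2193 + (1599 + 110)) = -3449/(2193 + 1709) = -3449/3902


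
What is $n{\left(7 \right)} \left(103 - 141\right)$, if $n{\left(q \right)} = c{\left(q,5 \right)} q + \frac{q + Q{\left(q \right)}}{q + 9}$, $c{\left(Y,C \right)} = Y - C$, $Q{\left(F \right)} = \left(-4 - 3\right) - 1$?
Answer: $- \frac{4237}{8} \approx -529.63$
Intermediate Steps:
$Q{\left(F \right)} = -8$ ($Q{\left(F \right)} = -7 - 1 = -8$)
$n{\left(q \right)} = q \left(-5 + q\right) + \frac{-8 + q}{9 + q}$ ($n{\left(q \right)} = \left(q - 5\right) q + \frac{q - 8}{q + 9} = \left(q - 5\right) q + \frac{-8 + q}{9 + q} = \left(-5 + q\right) q + \frac{-8 + q}{9 + q} = q \left(-5 + q\right) + \frac{-8 + q}{9 + q}$)
$n{\left(7 \right)} \left(103 - 141\right) = \frac{-8 + 7^{3} - 308 + 4 \cdot 7^{2}}{9 + 7} \left(103 - 141\right) = \frac{-8 + 343 - 308 + 4 \cdot 49}{16} \left(-38\right) = \frac{-8 + 343 - 308 + 196}{16} \left(-38\right) = \frac{1}{16} \cdot 223 \left(-38\right) = \frac{223}{16} \left(-38\right) = - \frac{4237}{8}$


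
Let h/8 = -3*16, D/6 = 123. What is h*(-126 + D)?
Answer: -235008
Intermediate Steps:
D = 738 (D = 6*123 = 738)
h = -384 (h = 8*(-3*16) = 8*(-48) = -384)
h*(-126 + D) = -384*(-126 + 738) = -384*612 = -235008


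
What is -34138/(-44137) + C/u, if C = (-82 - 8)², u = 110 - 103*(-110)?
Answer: 370321/249964 ≈ 1.4815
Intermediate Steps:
u = 11440 (u = 110 + 11330 = 11440)
C = 8100 (C = (-90)² = 8100)
-34138/(-44137) + C/u = -34138/(-44137) + 8100/11440 = -34138*(-1/44137) + 8100*(1/11440) = 338/437 + 405/572 = 370321/249964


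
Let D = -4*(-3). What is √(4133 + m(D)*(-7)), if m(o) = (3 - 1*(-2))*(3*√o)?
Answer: √(4133 - 210*√3) ≈ 61.394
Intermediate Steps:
D = 12
m(o) = 15*√o (m(o) = (3 + 2)*(3*√o) = 5*(3*√o) = 15*√o)
√(4133 + m(D)*(-7)) = √(4133 + (15*√12)*(-7)) = √(4133 + (15*(2*√3))*(-7)) = √(4133 + (30*√3)*(-7)) = √(4133 - 210*√3)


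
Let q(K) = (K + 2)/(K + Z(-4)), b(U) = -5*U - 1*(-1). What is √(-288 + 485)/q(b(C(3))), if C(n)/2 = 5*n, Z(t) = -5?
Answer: 22*√197/21 ≈ 14.704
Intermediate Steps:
C(n) = 10*n (C(n) = 2*(5*n) = 10*n)
b(U) = 1 - 5*U (b(U) = -5*U + 1 = 1 - 5*U)
q(K) = (2 + K)/(-5 + K) (q(K) = (K + 2)/(K - 5) = (2 + K)/(-5 + K))
√(-288 + 485)/q(b(C(3))) = √(-288 + 485)/(((2 + (1 - 50*3))/(-5 + (1 - 50*3)))) = √197/(((2 + (1 - 5*30))/(-5 + (1 - 5*30)))) = √197/(((2 + (1 - 150))/(-5 + (1 - 150)))) = √197/(((2 - 149)/(-5 - 149))) = √197/((-147/(-154))) = √197/((-1/154*(-147))) = √197/(21/22) = √197*(22/21) = 22*√197/21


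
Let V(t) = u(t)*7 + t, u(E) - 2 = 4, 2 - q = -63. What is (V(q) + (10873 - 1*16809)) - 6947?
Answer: -12776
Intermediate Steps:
q = 65 (q = 2 - 1*(-63) = 2 + 63 = 65)
u(E) = 6 (u(E) = 2 + 4 = 6)
V(t) = 42 + t (V(t) = 6*7 + t = 42 + t)
(V(q) + (10873 - 1*16809)) - 6947 = ((42 + 65) + (10873 - 1*16809)) - 6947 = (107 + (10873 - 16809)) - 6947 = (107 - 5936) - 6947 = -5829 - 6947 = -12776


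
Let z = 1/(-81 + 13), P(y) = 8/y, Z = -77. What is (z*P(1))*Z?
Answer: 154/17 ≈ 9.0588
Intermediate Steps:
z = -1/68 (z = 1/(-68) = -1/68 ≈ -0.014706)
(z*P(1))*Z = -2/(17*1)*(-77) = -2/17*(-77) = 154/17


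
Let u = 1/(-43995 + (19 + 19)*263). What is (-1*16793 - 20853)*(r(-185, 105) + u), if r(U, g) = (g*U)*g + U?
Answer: 2610960157564906/34001 ≈ 7.6791e+10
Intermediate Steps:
r(U, g) = U + U*g**2 (r(U, g) = (U*g)*g + U = U*g**2 + U = U + U*g**2)
u = -1/34001 (u = 1/(-43995 + 38*263) = 1/(-43995 + 9994) = 1/(-34001) = -1/34001 ≈ -2.9411e-5)
(-1*16793 - 20853)*(r(-185, 105) + u) = (-1*16793 - 20853)*(-185*(1 + 105**2) - 1/34001) = (-16793 - 20853)*(-185*(1 + 11025) - 1/34001) = -37646*(-185*11026 - 1/34001) = -37646*(-2039810 - 1/34001) = -37646*(-69355579811/34001) = 2610960157564906/34001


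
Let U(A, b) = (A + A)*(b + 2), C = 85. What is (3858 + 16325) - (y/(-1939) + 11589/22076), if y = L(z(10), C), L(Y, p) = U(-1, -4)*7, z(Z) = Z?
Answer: 123416972667/6115052 ≈ 20183.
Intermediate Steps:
U(A, b) = 2*A*(2 + b) (U(A, b) = (2*A)*(2 + b) = 2*A*(2 + b))
L(Y, p) = 28 (L(Y, p) = (2*(-1)*(2 - 4))*7 = (2*(-1)*(-2))*7 = 4*7 = 28)
y = 28
(3858 + 16325) - (y/(-1939) + 11589/22076) = (3858 + 16325) - (28/(-1939) + 11589/22076) = 20183 - (28*(-1/1939) + 11589*(1/22076)) = 20183 - (-4/277 + 11589/22076) = 20183 - 1*3121849/6115052 = 20183 - 3121849/6115052 = 123416972667/6115052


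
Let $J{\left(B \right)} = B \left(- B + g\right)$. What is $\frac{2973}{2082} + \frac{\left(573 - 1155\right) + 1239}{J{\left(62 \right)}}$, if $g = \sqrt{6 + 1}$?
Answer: $\frac{1115503}{887626} - \frac{219 \sqrt{7}}{79298} \approx 1.2494$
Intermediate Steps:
$g = \sqrt{7} \approx 2.6458$
$J{\left(B \right)} = B \left(\sqrt{7} - B\right)$ ($J{\left(B \right)} = B \left(- B + \sqrt{7}\right) = B \left(\sqrt{7} - B\right)$)
$\frac{2973}{2082} + \frac{\left(573 - 1155\right) + 1239}{J{\left(62 \right)}} = \frac{2973}{2082} + \frac{\left(573 - 1155\right) + 1239}{62 \left(\sqrt{7} - 62\right)} = 2973 \cdot \frac{1}{2082} + \frac{-582 + 1239}{62 \left(\sqrt{7} - 62\right)} = \frac{991}{694} + \frac{657}{62 \left(-62 + \sqrt{7}\right)} = \frac{991}{694} + \frac{657}{-3844 + 62 \sqrt{7}}$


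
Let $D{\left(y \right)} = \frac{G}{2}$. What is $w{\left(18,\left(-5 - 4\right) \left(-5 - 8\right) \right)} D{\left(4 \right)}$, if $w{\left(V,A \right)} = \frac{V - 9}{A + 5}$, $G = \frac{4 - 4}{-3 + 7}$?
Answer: $0$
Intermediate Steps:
$G = 0$ ($G = \frac{0}{4} = 0 \cdot \frac{1}{4} = 0$)
$D{\left(y \right)} = 0$ ($D{\left(y \right)} = \frac{0}{2} = 0 \cdot \frac{1}{2} = 0$)
$w{\left(V,A \right)} = \frac{-9 + V}{5 + A}$
$w{\left(18,\left(-5 - 4\right) \left(-5 - 8\right) \right)} D{\left(4 \right)} = \frac{-9 + 18}{5 + \left(-5 - 4\right) \left(-5 - 8\right)} 0 = \frac{1}{5 - -117} \cdot 9 \cdot 0 = \frac{1}{5 + 117} \cdot 9 \cdot 0 = \frac{1}{122} \cdot 9 \cdot 0 = \frac{9}{122} \cdot 0 = 0$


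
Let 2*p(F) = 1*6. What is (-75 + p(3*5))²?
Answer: 5184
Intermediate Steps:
p(F) = 3 (p(F) = (1*6)/2 = (½)*6 = 3)
(-75 + p(3*5))² = (-75 + 3)² = (-72)² = 5184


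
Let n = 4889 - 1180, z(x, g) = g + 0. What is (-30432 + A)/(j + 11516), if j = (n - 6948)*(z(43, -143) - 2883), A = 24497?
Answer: -1187/1962546 ≈ -0.00060483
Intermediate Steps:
z(x, g) = g
n = 3709
j = 9801214 (j = (3709 - 6948)*(-143 - 2883) = -3239*(-3026) = 9801214)
(-30432 + A)/(j + 11516) = (-30432 + 24497)/(9801214 + 11516) = -5935/9812730 = -5935*1/9812730 = -1187/1962546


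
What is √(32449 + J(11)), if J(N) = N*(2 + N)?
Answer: 4*√2037 ≈ 180.53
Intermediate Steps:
√(32449 + J(11)) = √(32449 + 11*(2 + 11)) = √(32449 + 11*13) = √(32449 + 143) = √32592 = 4*√2037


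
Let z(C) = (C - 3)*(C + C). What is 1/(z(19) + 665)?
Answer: 1/1273 ≈ 0.00078555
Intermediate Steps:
z(C) = 2*C*(-3 + C) (z(C) = (-3 + C)*(2*C) = 2*C*(-3 + C))
1/(z(19) + 665) = 1/(2*19*(-3 + 19) + 665) = 1/(2*19*16 + 665) = 1/(608 + 665) = 1/1273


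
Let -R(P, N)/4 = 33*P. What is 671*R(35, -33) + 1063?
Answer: -3098957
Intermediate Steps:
R(P, N) = -132*P
671*R(35, -33) + 1063 = 671*(-132*35) + 1063 = 671*(-4620) + 1063 = -3100020 + 1063 = -3098957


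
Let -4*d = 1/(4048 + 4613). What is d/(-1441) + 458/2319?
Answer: 7621426717/38589709092 ≈ 0.19750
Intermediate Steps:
d = -1/34644 (d = -1/(4*(4048 + 4613)) = -¼/8661 = -¼*1/8661 = -1/34644 ≈ -2.8865e-5)
d/(-1441) + 458/2319 = -1/34644/(-1441) + 458/2319 = -1/34644*(-1/1441) + 458*(1/2319) = 1/49922004 + 458/2319 = 7621426717/38589709092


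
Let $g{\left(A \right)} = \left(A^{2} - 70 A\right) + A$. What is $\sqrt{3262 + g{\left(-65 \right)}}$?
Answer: $2 \sqrt{2993} \approx 109.42$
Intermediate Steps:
$g{\left(A \right)} = A^{2} - 69 A$
$\sqrt{3262 + g{\left(-65 \right)}} = \sqrt{3262 - 65 \left(-69 - 65\right)} = \sqrt{3262 - -8710} = \sqrt{3262 + 8710} = \sqrt{11972} = 2 \sqrt{2993}$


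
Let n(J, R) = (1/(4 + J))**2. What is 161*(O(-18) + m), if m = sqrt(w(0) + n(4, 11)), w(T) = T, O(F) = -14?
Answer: -17871/8 ≈ -2233.9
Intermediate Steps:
n(J, R) = (4 + J)**(-2)
m = 1/8 (m = sqrt(0 + (4 + 4)**(-2)) = sqrt(0 + 8**(-2)) = sqrt(0 + 1/64) = sqrt(1/64) = 1/8 ≈ 0.12500)
161*(O(-18) + m) = 161*(-14 + 1/8) = 161*(-111/8) = -17871/8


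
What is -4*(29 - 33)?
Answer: 16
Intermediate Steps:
-4*(29 - 33) = -4*(-4) = 16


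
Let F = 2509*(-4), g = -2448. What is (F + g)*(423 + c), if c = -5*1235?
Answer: 71807968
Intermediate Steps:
F = -10036
c = -6175
(F + g)*(423 + c) = (-10036 - 2448)*(423 - 6175) = -12484*(-5752) = 71807968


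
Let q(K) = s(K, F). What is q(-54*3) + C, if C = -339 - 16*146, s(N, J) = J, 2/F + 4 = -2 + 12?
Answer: -8024/3 ≈ -2674.7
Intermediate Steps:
F = 1/3 (F = 2/(-4 + (-2 + 12)) = 2/(-4 + 10) = 2/6 = 2*(1/6) = 1/3 ≈ 0.33333)
q(K) = 1/3
C = -2675 (C = -339 - 2336 = -2675)
q(-54*3) + C = 1/3 - 2675 = -8024/3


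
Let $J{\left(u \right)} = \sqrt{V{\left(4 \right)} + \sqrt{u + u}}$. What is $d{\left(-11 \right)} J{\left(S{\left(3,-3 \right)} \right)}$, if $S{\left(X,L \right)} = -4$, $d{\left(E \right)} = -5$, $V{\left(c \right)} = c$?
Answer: $- 5 \sqrt{4 + 2 i \sqrt{2}} \approx -10.547 - 3.3522 i$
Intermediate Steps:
$J{\left(u \right)} = \sqrt{4 + \sqrt{2} \sqrt{u}}$ ($J{\left(u \right)} = \sqrt{4 + \sqrt{u + u}} = \sqrt{4 + \sqrt{2 u}} = \sqrt{4 + \sqrt{2} \sqrt{u}}$)
$d{\left(-11 \right)} J{\left(S{\left(3,-3 \right)} \right)} = - 5 \sqrt{4 + \sqrt{2} \sqrt{-4}} = - 5 \sqrt{4 + \sqrt{2} \cdot 2 i} = - 5 \sqrt{4 + 2 i \sqrt{2}}$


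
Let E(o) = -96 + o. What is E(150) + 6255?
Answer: 6309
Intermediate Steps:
E(150) + 6255 = (-96 + 150) + 6255 = 54 + 6255 = 6309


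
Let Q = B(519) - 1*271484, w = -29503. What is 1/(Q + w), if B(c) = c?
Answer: -1/300468 ≈ -3.3281e-6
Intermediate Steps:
Q = -270965 (Q = 519 - 1*271484 = 519 - 271484 = -270965)
1/(Q + w) = 1/(-270965 - 29503) = 1/(-300468) = -1/300468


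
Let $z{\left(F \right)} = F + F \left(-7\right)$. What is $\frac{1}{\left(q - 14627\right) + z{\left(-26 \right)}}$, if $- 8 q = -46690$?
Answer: $- \frac{4}{34539} \approx -0.00011581$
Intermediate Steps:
$z{\left(F \right)} = - 6 F$ ($z{\left(F \right)} = F - 7 F = - 6 F$)
$q = \frac{23345}{4}$ ($q = \left(- \frac{1}{8}\right) \left(-46690\right) = \frac{23345}{4} \approx 5836.3$)
$\frac{1}{\left(q - 14627\right) + z{\left(-26 \right)}} = \frac{1}{\left(\frac{23345}{4} - 14627\right) - -156} = \frac{1}{- \frac{35163}{4} + 156} = \frac{1}{- \frac{34539}{4}} = - \frac{4}{34539}$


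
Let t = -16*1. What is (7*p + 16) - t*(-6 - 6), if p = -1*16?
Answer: -288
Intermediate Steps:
t = -16
p = -16
(7*p + 16) - t*(-6 - 6) = (7*(-16) + 16) - (-16)*(-6 - 6) = (-112 + 16) - (-16)*(-12) = -96 - 1*192 = -96 - 192 = -288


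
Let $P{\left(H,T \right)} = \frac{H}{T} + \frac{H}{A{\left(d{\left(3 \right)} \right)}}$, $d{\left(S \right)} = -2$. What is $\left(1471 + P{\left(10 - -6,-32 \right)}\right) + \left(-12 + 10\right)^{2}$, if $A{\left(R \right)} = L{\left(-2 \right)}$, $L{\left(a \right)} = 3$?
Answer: $\frac{8879}{6} \approx 1479.8$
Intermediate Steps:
$A{\left(R \right)} = 3$
$P{\left(H,T \right)} = \frac{H}{3} + \frac{H}{T}$ ($P{\left(H,T \right)} = \frac{H}{T} + \frac{H}{3} = \frac{H}{3} + \frac{H}{T}$)
$\left(1471 + P{\left(10 - -6,-32 \right)}\right) + \left(-12 + 10\right)^{2} = \left(1471 + \left(\frac{10 - -6}{3} + \frac{10 - -6}{-32}\right)\right) + \left(-12 + 10\right)^{2} = \left(1471 + \left(\frac{10 + 6}{3} + \left(10 + 6\right) \left(- \frac{1}{32}\right)\right)\right) + \left(-2\right)^{2} = \left(1471 + \left(\frac{1}{3} \cdot 16 + 16 \left(- \frac{1}{32}\right)\right)\right) + 4 = \left(1471 + \left(\frac{16}{3} - \frac{1}{2}\right)\right) + 4 = \left(1471 + \frac{29}{6}\right) + 4 = \frac{8855}{6} + 4 = \frac{8879}{6}$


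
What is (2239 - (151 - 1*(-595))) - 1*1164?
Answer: 329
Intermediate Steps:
(2239 - (151 - 1*(-595))) - 1*1164 = (2239 - (151 + 595)) - 1164 = (2239 - 1*746) - 1164 = (2239 - 746) - 1164 = 1493 - 1164 = 329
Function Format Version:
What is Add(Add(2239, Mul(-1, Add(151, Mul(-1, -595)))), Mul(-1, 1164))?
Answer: 329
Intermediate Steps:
Add(Add(2239, Mul(-1, Add(151, Mul(-1, -595)))), Mul(-1, 1164)) = Add(Add(2239, Mul(-1, Add(151, 595))), -1164) = Add(Add(2239, Mul(-1, 746)), -1164) = Add(Add(2239, -746), -1164) = Add(1493, -1164) = 329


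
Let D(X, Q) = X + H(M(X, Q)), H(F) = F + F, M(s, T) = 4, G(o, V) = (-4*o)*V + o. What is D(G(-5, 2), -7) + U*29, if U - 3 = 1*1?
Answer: 159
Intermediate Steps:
G(o, V) = o - 4*V*o (G(o, V) = -4*V*o + o = o - 4*V*o)
H(F) = 2*F
U = 4 (U = 3 + 1*1 = 3 + 1 = 4)
D(X, Q) = 8 + X (D(X, Q) = X + 2*4 = X + 8 = 8 + X)
D(G(-5, 2), -7) + U*29 = (8 - 5*(1 - 4*2)) + 4*29 = (8 - 5*(1 - 8)) + 116 = (8 - 5*(-7)) + 116 = (8 + 35) + 116 = 43 + 116 = 159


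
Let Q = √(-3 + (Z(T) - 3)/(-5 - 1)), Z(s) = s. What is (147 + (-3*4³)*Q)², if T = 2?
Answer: (147 - 32*I*√102)² ≈ -82839.0 - 95016.0*I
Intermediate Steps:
Q = I*√102/6 (Q = √(-3 + (2 - 3)/(-5 - 1)) = √(-3 - 1/(-6)) = √(-3 - 1*(-⅙)) = √(-3 + ⅙) = √(-17/6) = I*√102/6 ≈ 1.6833*I)
(147 + (-3*4³)*Q)² = (147 + (-3*4³)*(I*√102/6))² = (147 + (-3*64)*(I*√102/6))² = (147 - 32*I*√102)²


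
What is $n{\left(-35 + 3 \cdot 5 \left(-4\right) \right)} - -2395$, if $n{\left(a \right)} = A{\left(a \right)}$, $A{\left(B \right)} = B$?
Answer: $2300$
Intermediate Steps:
$n{\left(a \right)} = a$
$n{\left(-35 + 3 \cdot 5 \left(-4\right) \right)} - -2395 = \left(-35 + 3 \cdot 5 \left(-4\right)\right) - -2395 = \left(-35 + 15 \left(-4\right)\right) + 2395 = \left(-35 - 60\right) + 2395 = -95 + 2395 = 2300$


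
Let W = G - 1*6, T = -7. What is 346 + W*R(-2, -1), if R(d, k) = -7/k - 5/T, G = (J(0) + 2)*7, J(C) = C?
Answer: 2854/7 ≈ 407.71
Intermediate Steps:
G = 14 (G = (0 + 2)*7 = 2*7 = 14)
W = 8 (W = 14 - 1*6 = 14 - 6 = 8)
R(d, k) = 5/7 - 7/k (R(d, k) = -7/k - 5/(-7) = -7/k - 5*(-1/7) = -7/k + 5/7 = 5/7 - 7/k)
346 + W*R(-2, -1) = 346 + 8*(5/7 - 7/(-1)) = 346 + 8*(5/7 - 7*(-1)) = 346 + 8*(5/7 + 7) = 346 + 8*(54/7) = 346 + 432/7 = 2854/7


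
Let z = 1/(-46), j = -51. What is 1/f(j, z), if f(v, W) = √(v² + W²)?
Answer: 46*√5503717/5503717 ≈ 0.019608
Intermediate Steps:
z = -1/46 (z = 1*(-1/46) = -1/46 ≈ -0.021739)
f(v, W) = √(W² + v²)
1/f(j, z) = 1/(√((-1/46)² + (-51)²)) = 1/(√(1/2116 + 2601)) = 1/(√(5503717/2116)) = 1/(√5503717/46) = 46*√5503717/5503717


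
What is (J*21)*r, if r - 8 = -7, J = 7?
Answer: 147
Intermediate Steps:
r = 1 (r = 8 - 7 = 1)
(J*21)*r = (7*21)*1 = 147*1 = 147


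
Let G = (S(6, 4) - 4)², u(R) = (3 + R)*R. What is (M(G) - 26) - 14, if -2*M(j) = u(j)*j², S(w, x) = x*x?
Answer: -219469864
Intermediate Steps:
S(w, x) = x²
u(R) = R*(3 + R)
G = 144 (G = (4² - 4)² = (16 - 4)² = 12² = 144)
M(j) = -j³*(3 + j)/2 (M(j) = -j*(3 + j)*j²/2 = -j³*(3 + j)/2)
(M(G) - 26) - 14 = ((½)*144³*(-3 - 1*144) - 26) - 14 = ((½)*2985984*(-3 - 144) - 26) - 14 = ((½)*2985984*(-147) - 26) - 14 = (-219469824 - 26) - 14 = -219469850 - 14 = -219469864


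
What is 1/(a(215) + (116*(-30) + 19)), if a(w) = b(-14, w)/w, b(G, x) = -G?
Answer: -215/744101 ≈ -0.00028894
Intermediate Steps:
a(w) = 14/w (a(w) = (-1*(-14))/w = 14/w)
1/(a(215) + (116*(-30) + 19)) = 1/(14/215 + (116*(-30) + 19)) = 1/(14*(1/215) + (-3480 + 19)) = 1/(14/215 - 3461) = 1/(-744101/215) = -215/744101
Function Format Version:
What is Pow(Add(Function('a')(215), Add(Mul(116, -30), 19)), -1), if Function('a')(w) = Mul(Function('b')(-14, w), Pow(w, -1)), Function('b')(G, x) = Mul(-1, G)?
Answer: Rational(-215, 744101) ≈ -0.00028894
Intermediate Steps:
Function('a')(w) = Mul(14, Pow(w, -1)) (Function('a')(w) = Mul(Mul(-1, -14), Pow(w, -1)) = Mul(14, Pow(w, -1)))
Pow(Add(Function('a')(215), Add(Mul(116, -30), 19)), -1) = Pow(Add(Mul(14, Pow(215, -1)), Add(Mul(116, -30), 19)), -1) = Pow(Add(Mul(14, Rational(1, 215)), Add(-3480, 19)), -1) = Pow(Add(Rational(14, 215), -3461), -1) = Pow(Rational(-744101, 215), -1) = Rational(-215, 744101)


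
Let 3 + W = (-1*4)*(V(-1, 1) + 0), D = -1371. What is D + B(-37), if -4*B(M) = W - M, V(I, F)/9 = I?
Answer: -2777/2 ≈ -1388.5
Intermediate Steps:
V(I, F) = 9*I
W = 33 (W = -3 + (-1*4)*(9*(-1) + 0) = -3 - 4*(-9 + 0) = -3 - 4*(-9) = -3 + 36 = 33)
B(M) = -33/4 + M/4 (B(M) = -(33 - M)/4 = -33/4 + M/4)
D + B(-37) = -1371 + (-33/4 + (1/4)*(-37)) = -1371 + (-33/4 - 37/4) = -1371 - 35/2 = -2777/2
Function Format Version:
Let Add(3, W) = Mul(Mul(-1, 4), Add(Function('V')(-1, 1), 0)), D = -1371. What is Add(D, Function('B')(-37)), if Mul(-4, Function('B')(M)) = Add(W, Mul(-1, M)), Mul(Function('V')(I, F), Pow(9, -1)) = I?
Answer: Rational(-2777, 2) ≈ -1388.5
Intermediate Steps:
Function('V')(I, F) = Mul(9, I)
W = 33 (W = Add(-3, Mul(Mul(-1, 4), Add(Mul(9, -1), 0))) = Add(-3, Mul(-4, Add(-9, 0))) = Add(-3, Mul(-4, -9)) = Add(-3, 36) = 33)
Function('B')(M) = Add(Rational(-33, 4), Mul(Rational(1, 4), M)) (Function('B')(M) = Mul(Rational(-1, 4), Add(33, Mul(-1, M))) = Add(Rational(-33, 4), Mul(Rational(1, 4), M)))
Add(D, Function('B')(-37)) = Add(-1371, Add(Rational(-33, 4), Mul(Rational(1, 4), -37))) = Add(-1371, Add(Rational(-33, 4), Rational(-37, 4))) = Add(-1371, Rational(-35, 2)) = Rational(-2777, 2)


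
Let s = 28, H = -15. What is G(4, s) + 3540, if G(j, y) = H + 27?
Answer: 3552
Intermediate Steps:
G(j, y) = 12 (G(j, y) = -15 + 27 = 12)
G(4, s) + 3540 = 12 + 3540 = 3552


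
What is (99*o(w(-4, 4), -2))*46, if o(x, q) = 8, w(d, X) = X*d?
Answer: 36432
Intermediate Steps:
(99*o(w(-4, 4), -2))*46 = (99*8)*46 = 792*46 = 36432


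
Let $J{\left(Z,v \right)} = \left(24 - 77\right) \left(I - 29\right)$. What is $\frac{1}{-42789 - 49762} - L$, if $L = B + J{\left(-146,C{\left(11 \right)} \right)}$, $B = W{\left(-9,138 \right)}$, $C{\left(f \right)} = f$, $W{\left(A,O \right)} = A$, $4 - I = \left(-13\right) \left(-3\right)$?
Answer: $- \frac{313100034}{92551} \approx -3383.0$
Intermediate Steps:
$I = -35$ ($I = 4 - \left(-13\right) \left(-3\right) = 4 - 39 = -35$)
$J{\left(Z,v \right)} = 3392$ ($J{\left(Z,v \right)} = \left(24 - 77\right) \left(-35 - 29\right) = \left(-53\right) \left(-64\right) = 3392$)
$B = -9$
$L = 3383$ ($L = -9 + 3392 = 3383$)
$\frac{1}{-42789 - 49762} - L = \frac{1}{-42789 - 49762} - 3383 = \frac{1}{-92551} - 3383 = - \frac{1}{92551} - 3383 = - \frac{313100034}{92551}$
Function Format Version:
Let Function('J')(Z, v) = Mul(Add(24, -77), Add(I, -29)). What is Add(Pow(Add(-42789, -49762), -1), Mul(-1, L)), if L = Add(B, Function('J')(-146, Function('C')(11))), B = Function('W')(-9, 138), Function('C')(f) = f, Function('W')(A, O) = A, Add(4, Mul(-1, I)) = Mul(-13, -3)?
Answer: Rational(-313100034, 92551) ≈ -3383.0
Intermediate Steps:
I = -35 (I = Add(4, Mul(-1, Mul(-13, -3))) = Add(4, Mul(-1, 39)) = Add(4, -39) = -35)
Function('J')(Z, v) = 3392 (Function('J')(Z, v) = Mul(Add(24, -77), Add(-35, -29)) = Mul(-53, -64) = 3392)
B = -9
L = 3383 (L = Add(-9, 3392) = 3383)
Add(Pow(Add(-42789, -49762), -1), Mul(-1, L)) = Add(Pow(Add(-42789, -49762), -1), Mul(-1, 3383)) = Add(Pow(-92551, -1), -3383) = Add(Rational(-1, 92551), -3383) = Rational(-313100034, 92551)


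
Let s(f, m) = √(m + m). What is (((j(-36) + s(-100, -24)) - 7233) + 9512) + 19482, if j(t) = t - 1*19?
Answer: 21706 + 4*I*√3 ≈ 21706.0 + 6.9282*I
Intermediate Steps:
j(t) = -19 + t (j(t) = t - 19 = -19 + t)
s(f, m) = √2*√m (s(f, m) = √(2*m) = √2*√m)
(((j(-36) + s(-100, -24)) - 7233) + 9512) + 19482 = ((((-19 - 36) + √2*√(-24)) - 7233) + 9512) + 19482 = (((-55 + √2*(2*I*√6)) - 7233) + 9512) + 19482 = (((-55 + 4*I*√3) - 7233) + 9512) + 19482 = ((-7288 + 4*I*√3) + 9512) + 19482 = (2224 + 4*I*√3) + 19482 = 21706 + 4*I*√3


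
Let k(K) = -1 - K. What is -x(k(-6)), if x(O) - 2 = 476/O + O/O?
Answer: -491/5 ≈ -98.200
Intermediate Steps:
x(O) = 3 + 476/O (x(O) = 2 + (476/O + O/O) = 2 + (476/O + 1) = 2 + (1 + 476/O) = 3 + 476/O)
-x(k(-6)) = -(3 + 476/(-1 - 1*(-6))) = -(3 + 476/(-1 + 6)) = -(3 + 476/5) = -1*491/5 = -491/5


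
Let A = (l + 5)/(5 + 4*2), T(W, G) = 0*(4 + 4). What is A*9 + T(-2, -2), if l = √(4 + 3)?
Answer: 45/13 + 9*√7/13 ≈ 5.2932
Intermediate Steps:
l = √7 ≈ 2.6458
T(W, G) = 0 (T(W, G) = 0*8 = 0)
A = 5/13 + √7/13 (A = (√7 + 5)/(5 + 4*2) = (5 + √7)/(5 + 8) = (5 + √7)/13 = (5 + √7)*(1/13) = 5/13 + √7/13 ≈ 0.58813)
A*9 + T(-2, -2) = (5/13 + √7/13)*9 + 0 = (45/13 + 9*√7/13) + 0 = 45/13 + 9*√7/13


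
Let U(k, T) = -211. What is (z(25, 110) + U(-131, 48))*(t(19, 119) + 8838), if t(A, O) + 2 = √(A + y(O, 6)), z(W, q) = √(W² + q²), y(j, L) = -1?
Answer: -(211 - 5*√509)*(8836 + 3*√2) ≈ -8.6807e+5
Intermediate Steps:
t(A, O) = -2 + √(-1 + A) (t(A, O) = -2 + √(A - 1) = -2 + √(-1 + A))
(z(25, 110) + U(-131, 48))*(t(19, 119) + 8838) = (√(25² + 110²) - 211)*((-2 + √(-1 + 19)) + 8838) = (√(625 + 12100) - 211)*((-2 + √18) + 8838) = (√12725 - 211)*((-2 + 3*√2) + 8838) = (5*√509 - 211)*(8836 + 3*√2) = (-211 + 5*√509)*(8836 + 3*√2)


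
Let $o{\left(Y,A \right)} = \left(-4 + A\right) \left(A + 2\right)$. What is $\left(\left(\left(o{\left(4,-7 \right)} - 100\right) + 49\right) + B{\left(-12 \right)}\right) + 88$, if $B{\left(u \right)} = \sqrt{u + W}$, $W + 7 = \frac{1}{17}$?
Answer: $92 + \frac{i \sqrt{5474}}{17} \approx 92.0 + 4.3521 i$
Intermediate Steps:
$W = - \frac{118}{17}$ ($W = -7 + \frac{1}{17} = - \frac{118}{17} \approx -6.9412$)
$o{\left(Y,A \right)} = \left(-4 + A\right) \left(2 + A\right)$
$B{\left(u \right)} = \sqrt{- \frac{118}{17} + u}$ ($B{\left(u \right)} = \sqrt{u - \frac{118}{17}} = \sqrt{- \frac{118}{17} + u}$)
$\left(\left(\left(o{\left(4,-7 \right)} - 100\right) + 49\right) + B{\left(-12 \right)}\right) + 88 = \left(\left(\left(\left(-8 + \left(-7\right)^{2} - -14\right) - 100\right) + 49\right) + \frac{\sqrt{-2006 + 289 \left(-12\right)}}{17}\right) + 88 = \left(\left(\left(\left(-8 + 49 + 14\right) - 100\right) + 49\right) + \frac{\sqrt{-2006 - 3468}}{17}\right) + 88 = \left(\left(\left(55 - 100\right) + 49\right) + \frac{\sqrt{-5474}}{17}\right) + 88 = \left(\left(-45 + 49\right) + \frac{i \sqrt{5474}}{17}\right) + 88 = \left(4 + \frac{i \sqrt{5474}}{17}\right) + 88 = 92 + \frac{i \sqrt{5474}}{17}$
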